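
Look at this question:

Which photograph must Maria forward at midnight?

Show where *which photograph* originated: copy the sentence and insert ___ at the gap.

In situ: Maria must forward which photograph at midnight.
'which photograph' is the direct object of 'forward'. The gap is right after 'forward'.

Which photograph must Maria forward ___ at midnight?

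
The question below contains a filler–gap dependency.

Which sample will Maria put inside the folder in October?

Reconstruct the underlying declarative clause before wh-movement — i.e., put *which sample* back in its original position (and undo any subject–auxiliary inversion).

'which sample' functions as the direct object of 'put'. It moves to the left edge, and the trace sits right after 'put':
Which sample will Maria put ___ inside the folder in October?

Maria will put which sample inside the folder in October.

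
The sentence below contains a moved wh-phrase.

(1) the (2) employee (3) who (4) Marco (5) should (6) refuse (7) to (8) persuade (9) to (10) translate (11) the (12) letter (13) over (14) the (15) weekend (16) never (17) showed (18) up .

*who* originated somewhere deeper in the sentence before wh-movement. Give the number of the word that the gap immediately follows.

The filler 'who' is interpreted as the direct object of 'persuade'. Wh-movement fronts it, leaving a gap right after 'persuade':
The employee who Marco should refuse to persuade ___ to translate the letter over the weekend never showed up.
'persuade' is word 8.

8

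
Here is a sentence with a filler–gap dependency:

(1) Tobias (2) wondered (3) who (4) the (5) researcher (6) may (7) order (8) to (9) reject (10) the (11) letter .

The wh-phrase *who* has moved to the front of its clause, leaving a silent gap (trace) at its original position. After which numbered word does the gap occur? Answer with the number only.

7

Before movement: The researcher may order who to reject the letter.
'who' functions as the direct object of 'order'. Wh-movement fronts it, leaving a gap right after 'order':
Tobias wondered who the researcher may order ___ to reject the letter.
'order' is word 7.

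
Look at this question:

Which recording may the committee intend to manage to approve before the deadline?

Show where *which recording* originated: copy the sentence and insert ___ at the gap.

Which recording may the committee intend to manage to approve ___ before the deadline?

In situ: The committee may intend to manage to approve which recording before the deadline.
'which recording' is the direct object of 'approve'. The gap is right after 'approve'.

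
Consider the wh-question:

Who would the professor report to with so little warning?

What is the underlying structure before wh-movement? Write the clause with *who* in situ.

'who' is the object of the preposition 'to'. Fronting leaves a gap immediately after 'to':
Who would the professor report to ___ with so little warning?

The professor would report to who with so little warning.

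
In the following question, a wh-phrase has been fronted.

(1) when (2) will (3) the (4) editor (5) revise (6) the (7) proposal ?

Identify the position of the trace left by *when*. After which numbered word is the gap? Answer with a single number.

Before movement: The editor will revise the proposal when.
'when' is the temporal adjunct. Fronting leaves a gap immediately after 'proposal':
When will the editor revise the proposal ___?
'proposal' is word 7.

7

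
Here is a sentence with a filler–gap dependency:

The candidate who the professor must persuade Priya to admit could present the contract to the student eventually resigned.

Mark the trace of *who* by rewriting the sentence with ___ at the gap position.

The candidate who the professor must persuade Priya to admit ___ could present the contract to the student eventually resigned.

'who' is the subject of the clause embedded under 'admit'. The gap is right after 'admit'.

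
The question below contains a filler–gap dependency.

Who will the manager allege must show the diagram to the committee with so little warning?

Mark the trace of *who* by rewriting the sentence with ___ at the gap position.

Who will the manager allege ___ must show the diagram to the committee with so little warning?

Underlying clause: The manager will allege who must show the diagram to the committee with so little warning.
'who' functions as the subject of the clause embedded under 'allege'. The gap is right after 'allege'.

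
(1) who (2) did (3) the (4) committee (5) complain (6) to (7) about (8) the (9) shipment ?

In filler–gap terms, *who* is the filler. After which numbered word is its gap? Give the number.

6

Before movement: The committee did complain to who about the shipment.
'who' functions as the object of the preposition 'to'. Wh-movement fronts it, leaving a gap right after 'to':
Who did the committee complain to ___ about the shipment?
'to' is word 6.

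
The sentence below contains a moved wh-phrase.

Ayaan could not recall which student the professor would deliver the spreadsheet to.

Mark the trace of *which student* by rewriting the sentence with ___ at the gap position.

Before movement: The professor would deliver the spreadsheet to which student.
The filler 'which student' is interpreted as the object of the preposition 'to' (recipient of 'deliver'). The gap is right after 'to'.

Ayaan could not recall which student the professor would deliver the spreadsheet to ___.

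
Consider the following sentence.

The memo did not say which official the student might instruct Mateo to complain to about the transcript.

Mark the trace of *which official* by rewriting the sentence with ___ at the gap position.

The memo did not say which official the student might instruct Mateo to complain to ___ about the transcript.

Before movement: The student might instruct Mateo to complain to which official about the transcript.
The filler 'which official' is interpreted as the object of the preposition 'to'. The gap is right after 'to'.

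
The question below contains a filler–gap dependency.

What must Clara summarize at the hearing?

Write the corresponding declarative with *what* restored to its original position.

'what' is the direct object of 'summarize'. It moves to the left edge, and the trace sits right after 'summarize':
What must Clara summarize ___ at the hearing?

Clara must summarize what at the hearing.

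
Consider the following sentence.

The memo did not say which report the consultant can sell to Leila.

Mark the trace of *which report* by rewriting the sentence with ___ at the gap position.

The memo did not say which report the consultant can sell ___ to Leila.

Pre-movement form: The consultant can sell which report to Leila.
'which report' is the direct object of 'sell'. The gap is right after 'sell'.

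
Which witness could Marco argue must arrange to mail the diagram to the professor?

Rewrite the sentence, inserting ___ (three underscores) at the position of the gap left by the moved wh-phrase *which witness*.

Which witness could Marco argue ___ must arrange to mail the diagram to the professor?

Before movement: Marco could argue which witness must arrange to mail the diagram to the professor.
The filler 'which witness' is interpreted as the subject of the clause embedded under 'argue'. The gap is right after 'argue'.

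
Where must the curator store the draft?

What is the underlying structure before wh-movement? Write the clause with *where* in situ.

The curator must store the draft where.

The filler 'where' is interpreted as the locative complement of 'store'. Fronting leaves a gap immediately after 'draft':
Where must the curator store the draft ___?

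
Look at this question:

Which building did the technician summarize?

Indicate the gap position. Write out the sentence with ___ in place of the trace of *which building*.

In situ: The technician did summarize which building.
'which building' functions as the direct object of 'summarize'. The gap is right after 'summarize'.

Which building did the technician summarize ___?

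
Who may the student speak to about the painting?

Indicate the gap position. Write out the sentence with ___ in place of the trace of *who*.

Before movement: The student may speak to who about the painting.
The filler 'who' is interpreted as the object of the preposition 'to'. The gap is right after 'to'.

Who may the student speak to ___ about the painting?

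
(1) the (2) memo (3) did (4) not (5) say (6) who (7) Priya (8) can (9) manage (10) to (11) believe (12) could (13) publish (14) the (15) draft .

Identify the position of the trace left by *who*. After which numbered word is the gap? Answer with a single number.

11

In situ: Priya can manage to believe who could publish the draft.
'who' functions as the subject of the clause embedded under 'believe'. It moves to the left edge, and the trace sits right after 'believe':
The memo did not say who Priya can manage to believe ___ could publish the draft.
'believe' is word 11.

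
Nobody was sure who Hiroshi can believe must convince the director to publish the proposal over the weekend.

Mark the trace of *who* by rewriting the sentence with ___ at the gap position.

Pre-movement form: Hiroshi can believe who must convince the director to publish the proposal over the weekend.
'who' is the subject of the clause embedded under 'believe'. The gap is right after 'believe'.

Nobody was sure who Hiroshi can believe ___ must convince the director to publish the proposal over the weekend.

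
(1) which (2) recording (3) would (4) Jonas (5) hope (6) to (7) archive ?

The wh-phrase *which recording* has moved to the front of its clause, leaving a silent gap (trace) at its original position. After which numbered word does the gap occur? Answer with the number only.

Underlying clause: Jonas would hope to archive which recording.
'which recording' functions as the direct object of 'archive'. Fronting leaves a gap immediately after 'archive':
Which recording would Jonas hope to archive ___?
'archive' is word 7.

7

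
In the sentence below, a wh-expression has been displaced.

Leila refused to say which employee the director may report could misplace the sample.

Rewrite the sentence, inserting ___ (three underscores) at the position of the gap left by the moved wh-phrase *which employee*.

Pre-movement form: The director may report which employee could misplace the sample.
The filler 'which employee' is interpreted as the subject of the clause embedded under 'report'. The gap is right after 'report'.

Leila refused to say which employee the director may report ___ could misplace the sample.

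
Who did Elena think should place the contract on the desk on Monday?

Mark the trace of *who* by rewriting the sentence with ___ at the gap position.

Pre-movement form: Elena did think who should place the contract on the desk on Monday.
'who' functions as the subject of the clause embedded under 'think'. The gap is right after 'think'.

Who did Elena think ___ should place the contract on the desk on Monday?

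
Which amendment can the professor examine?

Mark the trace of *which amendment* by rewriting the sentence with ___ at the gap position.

Pre-movement form: The professor can examine which amendment.
'which amendment' is the direct object of 'examine'. The gap is right after 'examine'.

Which amendment can the professor examine ___?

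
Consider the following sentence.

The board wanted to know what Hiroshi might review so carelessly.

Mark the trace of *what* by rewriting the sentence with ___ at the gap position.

In situ: Hiroshi might review what so carelessly.
'what' functions as the direct object of 'review'. The gap is right after 'review'.

The board wanted to know what Hiroshi might review ___ so carelessly.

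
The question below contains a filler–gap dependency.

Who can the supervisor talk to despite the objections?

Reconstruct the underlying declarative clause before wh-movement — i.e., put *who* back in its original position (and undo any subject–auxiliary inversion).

The supervisor can talk to who despite the objections.

The filler 'who' is interpreted as the object of the preposition 'to'. Fronting leaves a gap immediately after 'to':
Who can the supervisor talk to ___ despite the objections?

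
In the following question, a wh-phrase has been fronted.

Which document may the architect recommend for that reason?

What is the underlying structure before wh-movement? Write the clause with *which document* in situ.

The architect may recommend which document for that reason.

'which document' functions as the direct object of 'recommend'. Wh-movement fronts it, leaving a gap right after 'recommend':
Which document may the architect recommend ___ for that reason?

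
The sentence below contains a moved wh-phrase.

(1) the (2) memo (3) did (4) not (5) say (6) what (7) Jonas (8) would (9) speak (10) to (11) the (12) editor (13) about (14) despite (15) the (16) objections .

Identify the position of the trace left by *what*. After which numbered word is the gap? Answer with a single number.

Before movement: Jonas would speak to the editor about what despite the objections.
'what' is the object of the preposition 'about'. Fronting leaves a gap immediately after 'about':
The memo did not say what Jonas would speak to the editor about ___ despite the objections.
'about' is word 13.

13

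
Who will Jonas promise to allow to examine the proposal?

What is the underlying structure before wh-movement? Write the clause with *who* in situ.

'who' functions as the direct object of 'allow'. Wh-movement fronts it, leaving a gap right after 'allow':
Who will Jonas promise to allow ___ to examine the proposal?

Jonas will promise to allow who to examine the proposal.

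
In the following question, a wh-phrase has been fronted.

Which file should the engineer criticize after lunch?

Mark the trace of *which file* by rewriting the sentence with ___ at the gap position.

Before movement: The engineer should criticize which file after lunch.
'which file' is the direct object of 'criticize'. The gap is right after 'criticize'.

Which file should the engineer criticize ___ after lunch?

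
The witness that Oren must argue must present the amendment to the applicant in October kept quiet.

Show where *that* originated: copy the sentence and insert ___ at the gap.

The witness that Oren must argue ___ must present the amendment to the applicant in October kept quiet.

'that' is the subject of the clause embedded under 'argue'. The gap is right after 'argue'.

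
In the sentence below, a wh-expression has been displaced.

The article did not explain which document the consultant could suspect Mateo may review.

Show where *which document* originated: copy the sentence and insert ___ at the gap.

Underlying clause: The consultant could suspect Mateo may review which document.
The filler 'which document' is interpreted as the direct object of 'review'. The gap is right after 'review'.

The article did not explain which document the consultant could suspect Mateo may review ___.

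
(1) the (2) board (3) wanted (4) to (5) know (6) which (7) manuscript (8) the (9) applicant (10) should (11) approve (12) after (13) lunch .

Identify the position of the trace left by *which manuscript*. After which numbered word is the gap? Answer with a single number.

Before movement: The applicant should approve which manuscript after lunch.
'which manuscript' functions as the direct object of 'approve'. Wh-movement fronts it, leaving a gap right after 'approve':
The board wanted to know which manuscript the applicant should approve ___ after lunch.
'approve' is word 11.

11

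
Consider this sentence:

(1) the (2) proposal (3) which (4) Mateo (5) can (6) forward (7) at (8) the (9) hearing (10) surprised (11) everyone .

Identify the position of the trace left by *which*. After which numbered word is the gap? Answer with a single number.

6

The filler 'which' is interpreted as the direct object of 'forward'. Fronting leaves a gap immediately after 'forward':
The proposal which Mateo can forward ___ at the hearing surprised everyone.
'forward' is word 6.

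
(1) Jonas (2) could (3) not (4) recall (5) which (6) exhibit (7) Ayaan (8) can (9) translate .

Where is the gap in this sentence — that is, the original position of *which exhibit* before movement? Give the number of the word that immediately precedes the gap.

9

Before movement: Ayaan can translate which exhibit.
'which exhibit' is the direct object of 'translate'. Fronting leaves a gap immediately after 'translate':
Jonas could not recall which exhibit Ayaan can translate ___.
'translate' is word 9.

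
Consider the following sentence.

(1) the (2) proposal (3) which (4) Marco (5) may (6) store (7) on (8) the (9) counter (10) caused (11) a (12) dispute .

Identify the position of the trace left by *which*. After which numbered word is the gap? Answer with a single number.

6

The filler 'which' is interpreted as the direct object of 'store'. Fronting leaves a gap immediately after 'store':
The proposal which Marco may store ___ on the counter caused a dispute.
'store' is word 6.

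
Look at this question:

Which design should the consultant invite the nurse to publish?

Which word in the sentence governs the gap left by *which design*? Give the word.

publish

Before movement: The consultant should invite the nurse to publish which design.
The filler 'which design' is interpreted as the direct object of 'publish'. It moves to the left edge, and the trace sits right after 'publish':
Which design should the consultant invite the nurse to publish ___?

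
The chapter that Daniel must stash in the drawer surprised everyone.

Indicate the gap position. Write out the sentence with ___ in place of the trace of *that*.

The chapter that Daniel must stash ___ in the drawer surprised everyone.

'that' functions as the direct object of 'stash'. The gap is right after 'stash'.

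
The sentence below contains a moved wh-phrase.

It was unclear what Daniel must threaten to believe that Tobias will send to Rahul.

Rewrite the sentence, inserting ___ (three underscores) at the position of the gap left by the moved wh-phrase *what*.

It was unclear what Daniel must threaten to believe that Tobias will send ___ to Rahul.

Before movement: Daniel must threaten to believe that Tobias will send what to Rahul.
'what' is the direct object of 'send'. The gap is right after 'send'.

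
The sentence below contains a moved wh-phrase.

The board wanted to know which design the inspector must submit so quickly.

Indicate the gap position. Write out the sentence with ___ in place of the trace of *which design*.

In situ: The inspector must submit which design so quickly.
The filler 'which design' is interpreted as the direct object of 'submit'. The gap is right after 'submit'.

The board wanted to know which design the inspector must submit ___ so quickly.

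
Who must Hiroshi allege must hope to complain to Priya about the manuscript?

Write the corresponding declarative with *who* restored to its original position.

Hiroshi must allege who must hope to complain to Priya about the manuscript.

The filler 'who' is interpreted as the subject of the clause embedded under 'allege'. Wh-movement fronts it, leaving a gap right after 'allege':
Who must Hiroshi allege ___ must hope to complain to Priya about the manuscript?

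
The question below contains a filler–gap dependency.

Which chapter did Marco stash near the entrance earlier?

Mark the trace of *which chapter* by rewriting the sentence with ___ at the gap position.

Which chapter did Marco stash ___ near the entrance earlier?

Before movement: Marco did stash which chapter near the entrance earlier.
'which chapter' is the direct object of 'stash'. The gap is right after 'stash'.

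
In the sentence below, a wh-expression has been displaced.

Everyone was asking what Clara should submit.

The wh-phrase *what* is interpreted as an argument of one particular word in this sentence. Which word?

In situ: Clara should submit what.
'what' functions as the direct object of 'submit'. Wh-movement fronts it, leaving a gap right after 'submit':
Everyone was asking what Clara should submit ___.

submit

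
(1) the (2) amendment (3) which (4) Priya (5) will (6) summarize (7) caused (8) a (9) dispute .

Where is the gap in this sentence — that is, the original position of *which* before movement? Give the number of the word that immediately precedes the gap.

6

'which' functions as the direct object of 'summarize'. Wh-movement fronts it, leaving a gap right after 'summarize':
The amendment which Priya will summarize ___ caused a dispute.
'summarize' is word 6.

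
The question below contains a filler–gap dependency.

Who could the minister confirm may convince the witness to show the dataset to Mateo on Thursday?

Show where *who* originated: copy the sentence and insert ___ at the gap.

Underlying clause: The minister could confirm who may convince the witness to show the dataset to Mateo on Thursday.
'who' is the subject of the clause embedded under 'confirm'. The gap is right after 'confirm'.

Who could the minister confirm ___ may convince the witness to show the dataset to Mateo on Thursday?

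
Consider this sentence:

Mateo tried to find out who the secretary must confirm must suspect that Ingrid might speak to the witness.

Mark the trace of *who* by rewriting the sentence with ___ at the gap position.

Underlying clause: The secretary must confirm who must suspect that Ingrid might speak to the witness.
'who' is the subject of the clause embedded under 'confirm'. The gap is right after 'confirm'.

Mateo tried to find out who the secretary must confirm ___ must suspect that Ingrid might speak to the witness.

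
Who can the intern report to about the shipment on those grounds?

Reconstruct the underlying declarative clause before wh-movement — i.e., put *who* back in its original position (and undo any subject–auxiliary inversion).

'who' functions as the object of the preposition 'to'. Fronting leaves a gap immediately after 'to':
Who can the intern report to ___ about the shipment on those grounds?

The intern can report to who about the shipment on those grounds.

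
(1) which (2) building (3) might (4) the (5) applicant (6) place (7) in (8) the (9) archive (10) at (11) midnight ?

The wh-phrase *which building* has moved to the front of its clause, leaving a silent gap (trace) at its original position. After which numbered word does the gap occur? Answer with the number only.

Underlying clause: The applicant might place which building in the archive at midnight.
'which building' functions as the direct object of 'place'. Fronting leaves a gap immediately after 'place':
Which building might the applicant place ___ in the archive at midnight?
'place' is word 6.

6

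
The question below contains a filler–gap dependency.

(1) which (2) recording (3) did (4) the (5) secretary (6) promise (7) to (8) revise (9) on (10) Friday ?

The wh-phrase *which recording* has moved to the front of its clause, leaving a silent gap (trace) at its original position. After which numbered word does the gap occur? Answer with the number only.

8

Underlying clause: The secretary did promise to revise which recording on Friday.
The filler 'which recording' is interpreted as the direct object of 'revise'. It moves to the left edge, and the trace sits right after 'revise':
Which recording did the secretary promise to revise ___ on Friday?
'revise' is word 8.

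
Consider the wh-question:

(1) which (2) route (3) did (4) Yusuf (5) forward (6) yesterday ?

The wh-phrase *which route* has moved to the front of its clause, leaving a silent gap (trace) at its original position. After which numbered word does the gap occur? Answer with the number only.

5

Pre-movement form: Yusuf did forward which route yesterday.
'which route' is the direct object of 'forward'. Wh-movement fronts it, leaving a gap right after 'forward':
Which route did Yusuf forward ___ yesterday?
'forward' is word 5.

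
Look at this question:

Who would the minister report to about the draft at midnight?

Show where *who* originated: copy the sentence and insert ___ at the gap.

Underlying clause: The minister would report to who about the draft at midnight.
'who' functions as the object of the preposition 'to'. The gap is right after 'to'.

Who would the minister report to ___ about the draft at midnight?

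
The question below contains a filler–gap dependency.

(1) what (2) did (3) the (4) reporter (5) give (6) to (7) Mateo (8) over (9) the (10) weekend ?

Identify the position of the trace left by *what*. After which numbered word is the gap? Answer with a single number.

5

In situ: The reporter did give what to Mateo over the weekend.
'what' functions as the direct object of 'give'. Wh-movement fronts it, leaving a gap right after 'give':
What did the reporter give ___ to Mateo over the weekend?
'give' is word 5.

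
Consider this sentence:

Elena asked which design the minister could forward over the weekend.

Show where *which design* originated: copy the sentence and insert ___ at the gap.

Elena asked which design the minister could forward ___ over the weekend.

Pre-movement form: The minister could forward which design over the weekend.
The filler 'which design' is interpreted as the direct object of 'forward'. The gap is right after 'forward'.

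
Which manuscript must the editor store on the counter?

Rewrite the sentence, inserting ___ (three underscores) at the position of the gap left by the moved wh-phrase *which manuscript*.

Pre-movement form: The editor must store which manuscript on the counter.
The filler 'which manuscript' is interpreted as the direct object of 'store'. The gap is right after 'store'.

Which manuscript must the editor store ___ on the counter?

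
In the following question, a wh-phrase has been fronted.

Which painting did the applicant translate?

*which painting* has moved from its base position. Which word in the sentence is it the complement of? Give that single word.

In situ: The applicant did translate which painting.
'which painting' functions as the direct object of 'translate'. Wh-movement fronts it, leaving a gap right after 'translate':
Which painting did the applicant translate ___?

translate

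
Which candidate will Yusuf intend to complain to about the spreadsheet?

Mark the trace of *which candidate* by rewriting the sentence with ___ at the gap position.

Which candidate will Yusuf intend to complain to ___ about the spreadsheet?

Pre-movement form: Yusuf will intend to complain to which candidate about the spreadsheet.
'which candidate' functions as the object of the preposition 'to'. The gap is right after 'to'.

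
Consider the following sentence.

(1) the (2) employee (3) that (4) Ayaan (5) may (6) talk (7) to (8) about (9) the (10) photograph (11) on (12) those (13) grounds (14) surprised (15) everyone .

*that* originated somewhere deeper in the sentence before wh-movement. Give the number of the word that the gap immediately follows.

The filler 'that' is interpreted as the object of the preposition 'to'. It moves to the left edge, and the trace sits right after 'to':
The employee that Ayaan may talk to ___ about the photograph on those grounds surprised everyone.
'to' is word 7.

7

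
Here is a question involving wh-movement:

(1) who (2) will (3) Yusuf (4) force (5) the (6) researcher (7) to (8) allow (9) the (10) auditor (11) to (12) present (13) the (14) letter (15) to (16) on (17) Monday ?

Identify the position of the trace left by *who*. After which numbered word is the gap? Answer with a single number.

Pre-movement form: Yusuf will force the researcher to allow the auditor to present the letter to who on Monday.
'who' functions as the object of the preposition 'to' (recipient of 'present'). Fronting leaves a gap immediately after 'to':
Who will Yusuf force the researcher to allow the auditor to present the letter to ___ on Monday?
'to' is word 15.

15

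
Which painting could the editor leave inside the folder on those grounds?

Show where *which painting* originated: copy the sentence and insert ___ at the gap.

Which painting could the editor leave ___ inside the folder on those grounds?

In situ: The editor could leave which painting inside the folder on those grounds.
The filler 'which painting' is interpreted as the direct object of 'leave'. The gap is right after 'leave'.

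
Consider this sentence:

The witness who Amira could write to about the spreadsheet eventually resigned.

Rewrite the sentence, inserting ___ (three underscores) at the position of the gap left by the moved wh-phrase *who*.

The witness who Amira could write to ___ about the spreadsheet eventually resigned.

The filler 'who' is interpreted as the object of the preposition 'to'. The gap is right after 'to'.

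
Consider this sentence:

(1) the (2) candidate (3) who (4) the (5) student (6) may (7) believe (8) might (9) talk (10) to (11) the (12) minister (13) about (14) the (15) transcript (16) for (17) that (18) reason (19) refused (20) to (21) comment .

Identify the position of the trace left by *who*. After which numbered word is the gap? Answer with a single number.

7

'who' functions as the subject of the clause embedded under 'believe'. It moves to the left edge, and the trace sits right after 'believe':
The candidate who the student may believe ___ might talk to the minister about the transcript for that reason refused to comment.
'believe' is word 7.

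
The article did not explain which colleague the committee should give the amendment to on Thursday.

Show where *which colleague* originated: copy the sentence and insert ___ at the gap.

Before movement: The committee should give the amendment to which colleague on Thursday.
'which colleague' is the object of the preposition 'to' (recipient of 'give'). The gap is right after 'to'.

The article did not explain which colleague the committee should give the amendment to ___ on Thursday.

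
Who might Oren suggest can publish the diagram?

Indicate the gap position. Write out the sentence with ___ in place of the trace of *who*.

Underlying clause: Oren might suggest who can publish the diagram.
The filler 'who' is interpreted as the subject of the clause embedded under 'suggest'. The gap is right after 'suggest'.

Who might Oren suggest ___ can publish the diagram?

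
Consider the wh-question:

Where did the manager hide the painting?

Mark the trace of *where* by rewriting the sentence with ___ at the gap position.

Where did the manager hide the painting ___?

Underlying clause: The manager did hide the painting where.
'where' is the locative complement of 'hide'. The gap is right after 'painting'.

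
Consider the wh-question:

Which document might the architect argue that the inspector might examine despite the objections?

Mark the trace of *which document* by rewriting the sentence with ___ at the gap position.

Which document might the architect argue that the inspector might examine ___ despite the objections?

Before movement: The architect might argue that the inspector might examine which document despite the objections.
'which document' functions as the direct object of 'examine'. The gap is right after 'examine'.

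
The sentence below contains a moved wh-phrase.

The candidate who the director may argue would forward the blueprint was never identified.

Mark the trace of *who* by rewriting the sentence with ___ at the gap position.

The candidate who the director may argue ___ would forward the blueprint was never identified.

'who' is the subject of the clause embedded under 'argue'. The gap is right after 'argue'.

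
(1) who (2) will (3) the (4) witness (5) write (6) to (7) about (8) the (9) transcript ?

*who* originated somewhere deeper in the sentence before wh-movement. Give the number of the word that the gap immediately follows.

6

Before movement: The witness will write to who about the transcript.
'who' functions as the object of the preposition 'to'. Fronting leaves a gap immediately after 'to':
Who will the witness write to ___ about the transcript?
'to' is word 6.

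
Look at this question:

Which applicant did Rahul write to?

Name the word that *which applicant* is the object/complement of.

to

Before movement: Rahul did write to which applicant.
The filler 'which applicant' is interpreted as the object of the preposition 'to'. Wh-movement fronts it, leaving a gap right after 'to':
Which applicant did Rahul write to ___?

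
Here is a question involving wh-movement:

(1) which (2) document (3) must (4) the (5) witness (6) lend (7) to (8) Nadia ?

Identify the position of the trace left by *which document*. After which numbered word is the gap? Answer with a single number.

6

Pre-movement form: The witness must lend which document to Nadia.
The filler 'which document' is interpreted as the direct object of 'lend'. It moves to the left edge, and the trace sits right after 'lend':
Which document must the witness lend ___ to Nadia?
'lend' is word 6.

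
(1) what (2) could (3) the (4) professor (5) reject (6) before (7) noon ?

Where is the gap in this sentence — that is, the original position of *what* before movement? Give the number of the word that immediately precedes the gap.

Underlying clause: The professor could reject what before noon.
'what' functions as the direct object of 'reject'. Wh-movement fronts it, leaving a gap right after 'reject':
What could the professor reject ___ before noon?
'reject' is word 5.

5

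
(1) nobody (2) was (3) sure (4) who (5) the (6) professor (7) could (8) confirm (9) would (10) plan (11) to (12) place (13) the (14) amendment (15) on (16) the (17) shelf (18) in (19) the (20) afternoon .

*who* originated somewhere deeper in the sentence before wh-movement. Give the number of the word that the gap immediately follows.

8

Before movement: The professor could confirm who would plan to place the amendment on the shelf in the afternoon.
'who' functions as the subject of the clause embedded under 'confirm'. Wh-movement fronts it, leaving a gap right after 'confirm':
Nobody was sure who the professor could confirm ___ would plan to place the amendment on the shelf in the afternoon.
'confirm' is word 8.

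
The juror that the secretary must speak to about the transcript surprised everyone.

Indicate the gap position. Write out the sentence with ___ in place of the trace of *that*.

The juror that the secretary must speak to ___ about the transcript surprised everyone.

'that' functions as the object of the preposition 'to'. The gap is right after 'to'.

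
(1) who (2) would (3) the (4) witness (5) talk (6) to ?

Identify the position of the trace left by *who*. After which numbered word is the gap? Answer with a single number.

6

Before movement: The witness would talk to who.
'who' is the object of the preposition 'to'. Wh-movement fronts it, leaving a gap right after 'to':
Who would the witness talk to ___?
'to' is word 6.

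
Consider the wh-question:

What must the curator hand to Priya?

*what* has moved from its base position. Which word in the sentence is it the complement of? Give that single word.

hand

Underlying clause: The curator must hand what to Priya.
The filler 'what' is interpreted as the direct object of 'hand'. Fronting leaves a gap immediately after 'hand':
What must the curator hand ___ to Priya?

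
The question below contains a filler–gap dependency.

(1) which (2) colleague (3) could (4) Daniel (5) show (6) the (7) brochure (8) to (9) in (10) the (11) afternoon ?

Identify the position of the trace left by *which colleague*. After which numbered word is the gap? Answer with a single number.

Pre-movement form: Daniel could show the brochure to which colleague in the afternoon.
'which colleague' is the object of the preposition 'to' (recipient of 'show'). Fronting leaves a gap immediately after 'to':
Which colleague could Daniel show the brochure to ___ in the afternoon?
'to' is word 8.

8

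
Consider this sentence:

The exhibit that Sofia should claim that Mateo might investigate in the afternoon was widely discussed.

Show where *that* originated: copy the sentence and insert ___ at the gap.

'that' functions as the direct object of 'investigate'. The gap is right after 'investigate'.

The exhibit that Sofia should claim that Mateo might investigate ___ in the afternoon was widely discussed.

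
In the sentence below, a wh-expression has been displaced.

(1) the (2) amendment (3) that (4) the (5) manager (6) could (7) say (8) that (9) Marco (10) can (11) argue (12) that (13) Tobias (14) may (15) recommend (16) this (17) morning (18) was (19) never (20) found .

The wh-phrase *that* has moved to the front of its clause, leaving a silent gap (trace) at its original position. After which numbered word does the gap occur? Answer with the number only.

15

'that' is the direct object of 'recommend'. It moves to the left edge, and the trace sits right after 'recommend':
The amendment that the manager could say that Marco can argue that Tobias may recommend ___ this morning was never found.
'recommend' is word 15.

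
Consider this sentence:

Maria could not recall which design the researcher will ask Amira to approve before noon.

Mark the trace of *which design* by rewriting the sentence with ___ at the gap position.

Maria could not recall which design the researcher will ask Amira to approve ___ before noon.

Underlying clause: The researcher will ask Amira to approve which design before noon.
'which design' functions as the direct object of 'approve'. The gap is right after 'approve'.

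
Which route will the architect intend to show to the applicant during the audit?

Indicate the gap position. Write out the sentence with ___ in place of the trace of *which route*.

In situ: The architect will intend to show which route to the applicant during the audit.
The filler 'which route' is interpreted as the direct object of 'show'. The gap is right after 'show'.

Which route will the architect intend to show ___ to the applicant during the audit?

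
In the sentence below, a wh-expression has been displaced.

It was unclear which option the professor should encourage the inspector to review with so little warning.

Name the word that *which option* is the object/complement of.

Before movement: The professor should encourage the inspector to review which option with so little warning.
'which option' is the direct object of 'review'. Wh-movement fronts it, leaving a gap right after 'review':
It was unclear which option the professor should encourage the inspector to review ___ with so little warning.

review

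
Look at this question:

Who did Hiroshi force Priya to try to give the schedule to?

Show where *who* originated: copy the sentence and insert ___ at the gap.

Before movement: Hiroshi did force Priya to try to give the schedule to who.
'who' is the object of the preposition 'to' (recipient of 'give'). The gap is right after 'to'.

Who did Hiroshi force Priya to try to give the schedule to ___?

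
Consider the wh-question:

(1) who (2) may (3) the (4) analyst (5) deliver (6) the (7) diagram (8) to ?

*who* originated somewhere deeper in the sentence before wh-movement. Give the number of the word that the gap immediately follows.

8

Pre-movement form: The analyst may deliver the diagram to who.
'who' functions as the object of the preposition 'to' (recipient of 'deliver'). Fronting leaves a gap immediately after 'to':
Who may the analyst deliver the diagram to ___?
'to' is word 8.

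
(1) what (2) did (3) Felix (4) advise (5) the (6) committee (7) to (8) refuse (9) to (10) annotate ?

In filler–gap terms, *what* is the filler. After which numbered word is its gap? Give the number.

10

In situ: Felix did advise the committee to refuse to annotate what.
'what' functions as the direct object of 'annotate'. Wh-movement fronts it, leaving a gap right after 'annotate':
What did Felix advise the committee to refuse to annotate ___?
'annotate' is word 10.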